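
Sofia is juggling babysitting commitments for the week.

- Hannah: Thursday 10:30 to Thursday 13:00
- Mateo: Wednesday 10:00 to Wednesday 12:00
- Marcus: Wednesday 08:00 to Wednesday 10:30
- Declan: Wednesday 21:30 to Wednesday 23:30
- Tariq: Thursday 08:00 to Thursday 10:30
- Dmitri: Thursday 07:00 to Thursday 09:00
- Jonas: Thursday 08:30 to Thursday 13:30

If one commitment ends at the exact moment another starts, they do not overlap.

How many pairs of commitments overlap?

Sorted by start: Marcus, Mateo, Declan, Dmitri, Tariq, Jonas, Hannah.
Mateo starts before Marcus ends → Marcus and Mateo overlap.
Declan starts after Marcus ends, so Marcus has no further overlaps.
Declan starts after Mateo ends, so Mateo has no further overlaps.
Dmitri starts after Declan ends, so Declan has no further overlaps.
Tariq starts before Dmitri ends → Dmitri and Tariq overlap.
Jonas starts before Dmitri ends → Dmitri and Jonas overlap.
Hannah starts after Dmitri ends.
Jonas starts before Tariq ends → Tariq and Jonas overlap.
Hannah starts exactly when Tariq ends (back-to-back, no overlap).
Hannah starts before Jonas ends → Jonas and Hannah overlap.
Overlapping pairs: Dmitri & Jonas, Dmitri & Tariq, Hannah & Jonas, Jonas & Tariq, Marcus & Mateo — 5 in total.

5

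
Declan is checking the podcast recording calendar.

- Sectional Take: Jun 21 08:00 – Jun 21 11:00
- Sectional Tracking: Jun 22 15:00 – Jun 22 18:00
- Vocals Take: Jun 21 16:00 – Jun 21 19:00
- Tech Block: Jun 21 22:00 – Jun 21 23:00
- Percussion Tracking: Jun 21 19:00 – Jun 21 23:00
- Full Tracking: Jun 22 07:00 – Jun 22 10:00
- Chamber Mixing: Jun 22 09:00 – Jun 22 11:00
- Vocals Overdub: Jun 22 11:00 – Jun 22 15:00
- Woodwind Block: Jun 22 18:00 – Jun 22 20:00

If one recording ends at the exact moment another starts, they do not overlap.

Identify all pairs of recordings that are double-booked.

Chamber Mixing & Full Tracking, Percussion Tracking & Tech Block

Sorted by start: Sectional Take, Vocals Take, Percussion Tracking, Tech Block, Full Tracking, Chamber Mixing, Vocals Overdub, Sectional Tracking, Woodwind Block.
Vocals Take starts after Sectional Take ends, so Sectional Take has no further overlaps.
Percussion Tracking starts exactly when Vocals Take ends (back-to-back, no overlap), so Vocals Take has no further overlaps.
Tech Block starts before Percussion Tracking ends → Percussion Tracking and Tech Block overlap.
Full Tracking starts after Percussion Tracking ends, so Percussion Tracking has no further overlaps.
Full Tracking starts after Tech Block ends, so Tech Block has no further overlaps.
Chamber Mixing starts before Full Tracking ends → Full Tracking and Chamber Mixing overlap.
Vocals Overdub starts after Full Tracking ends, so Full Tracking has no further overlaps.
Vocals Overdub starts exactly when Chamber Mixing ends (back-to-back, no overlap), so Chamber Mixing has no further overlaps.
Sectional Tracking starts exactly when Vocals Overdub ends (back-to-back, no overlap), so Vocals Overdub has no further overlaps.
Woodwind Block starts exactly when Sectional Tracking ends (back-to-back, no overlap).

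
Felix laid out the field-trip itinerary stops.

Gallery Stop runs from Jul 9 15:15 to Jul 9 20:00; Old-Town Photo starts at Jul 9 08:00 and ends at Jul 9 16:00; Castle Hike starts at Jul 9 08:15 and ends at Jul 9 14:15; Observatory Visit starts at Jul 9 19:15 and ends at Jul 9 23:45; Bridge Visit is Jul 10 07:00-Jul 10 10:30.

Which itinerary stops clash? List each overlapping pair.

Castle Hike & Old-Town Photo, Gallery Stop & Observatory Visit, Gallery Stop & Old-Town Photo

Sorted by start: Old-Town Photo, Castle Hike, Gallery Stop, Observatory Visit, Bridge Visit.
Castle Hike starts before Old-Town Photo ends → Old-Town Photo and Castle Hike overlap.
Gallery Stop starts before Old-Town Photo ends → Old-Town Photo and Gallery Stop overlap.
Observatory Visit starts after Old-Town Photo ends — done with Old-Town Photo.
Gallery Stop starts after Castle Hike ends — done with Castle Hike.
Observatory Visit starts before Gallery Stop ends → Gallery Stop and Observatory Visit overlap.
Bridge Visit starts after Gallery Stop ends.
Bridge Visit starts after Observatory Visit ends.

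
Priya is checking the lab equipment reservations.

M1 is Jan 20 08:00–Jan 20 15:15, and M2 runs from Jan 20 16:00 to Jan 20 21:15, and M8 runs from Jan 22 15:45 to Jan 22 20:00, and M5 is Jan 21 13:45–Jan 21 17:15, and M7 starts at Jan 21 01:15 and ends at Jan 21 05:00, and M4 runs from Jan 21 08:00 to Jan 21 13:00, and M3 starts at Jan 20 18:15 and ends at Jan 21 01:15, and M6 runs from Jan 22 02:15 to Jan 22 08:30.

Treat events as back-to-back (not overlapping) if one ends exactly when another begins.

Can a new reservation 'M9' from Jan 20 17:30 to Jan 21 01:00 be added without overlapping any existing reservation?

No — it overlaps M2, M3

M1: ends Jan 20 15:15 at or before M9 starts Jan 20 17:30 → clear.
M2: starts Jan 20 16:00 before M9 ends Jan 21 01:00, and ends Jan 20 21:15 after M9 starts Jan 20 17:30 → overlap.
M3: starts Jan 20 18:15 before M9 ends Jan 21 01:00, and ends Jan 21 01:15 after M9 starts Jan 20 17:30 → overlap.
M7: starts Jan 21 01:15 at or after M9 ends Jan 21 01:00 → clear.
M4: starts Jan 21 08:00 at or after M9 ends Jan 21 01:00 → clear.
M5: starts Jan 21 13:45 at or after M9 ends Jan 21 01:00 → clear.
M6: starts Jan 22 02:15 at or after M9 ends Jan 21 01:00 → clear.
M8: starts Jan 22 15:45 at or after M9 ends Jan 21 01:00 → clear.
M9 overlaps M2, M3.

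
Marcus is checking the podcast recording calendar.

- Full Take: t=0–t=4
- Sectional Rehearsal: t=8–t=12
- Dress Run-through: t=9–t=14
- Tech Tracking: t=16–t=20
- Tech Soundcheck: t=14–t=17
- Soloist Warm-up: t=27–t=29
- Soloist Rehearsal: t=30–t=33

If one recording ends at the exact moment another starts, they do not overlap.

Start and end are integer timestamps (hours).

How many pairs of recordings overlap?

2

Sorted by start: Full Take, Sectional Rehearsal, Dress Run-through, Tech Soundcheck, Tech Tracking, Soloist Warm-up, Soloist Rehearsal.
Sectional Rehearsal starts after Full Take ends, so nothing later overlaps Full Take either.
Dress Run-through starts before Sectional Rehearsal ends → Sectional Rehearsal and Dress Run-through overlap.
Tech Soundcheck starts after Sectional Rehearsal ends, so nothing later overlaps Sectional Rehearsal either.
Tech Soundcheck starts exactly when Dress Run-through ends (back-to-back, no overlap), so nothing later overlaps Dress Run-through either.
Tech Tracking starts before Tech Soundcheck ends → Tech Soundcheck and Tech Tracking overlap.
Soloist Warm-up starts after Tech Soundcheck ends, so nothing later overlaps Tech Soundcheck either.
Soloist Warm-up starts after Tech Tracking ends, so nothing later overlaps Tech Tracking either.
Soloist Rehearsal starts after Soloist Warm-up ends.
Overlapping pairs: Dress Run-through & Sectional Rehearsal, Tech Soundcheck & Tech Tracking — 2 in total.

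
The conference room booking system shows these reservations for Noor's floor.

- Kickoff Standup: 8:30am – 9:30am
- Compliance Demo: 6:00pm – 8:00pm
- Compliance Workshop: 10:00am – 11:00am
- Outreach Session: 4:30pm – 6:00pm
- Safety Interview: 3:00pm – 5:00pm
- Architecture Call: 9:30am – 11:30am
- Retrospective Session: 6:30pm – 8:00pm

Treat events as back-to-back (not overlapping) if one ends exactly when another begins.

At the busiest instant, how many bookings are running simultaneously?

Sweep the timeline, counting +1 at each start and −1 at each end (ends before starts at a tie):
8:30am start Kickoff Standup → 1
9:30am end Kickoff Standup → 0
9:30am start Architecture Call → 1
10:00am start Compliance Workshop → 2
11:00am end Compliance Workshop → 1
11:30am end Architecture Call → 0
3:00pm start Safety Interview → 1
4:30pm start Outreach Session → 2
5:00pm end Safety Interview → 1
6:00pm end Outreach Session → 0
6:00pm start Compliance Demo → 1
6:30pm start Retrospective Session → 2
8:00pm end Compliance Demo → 1
8:00pm end Retrospective Session → 0
Peak is 2, at 10:00am (Architecture Call, Compliance Workshop).

2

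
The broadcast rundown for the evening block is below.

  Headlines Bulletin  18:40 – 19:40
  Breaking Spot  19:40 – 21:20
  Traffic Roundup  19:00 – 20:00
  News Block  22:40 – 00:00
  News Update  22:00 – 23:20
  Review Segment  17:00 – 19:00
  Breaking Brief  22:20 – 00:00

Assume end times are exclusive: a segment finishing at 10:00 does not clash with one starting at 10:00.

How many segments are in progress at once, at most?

3

Sweep the timeline, counting +1 at each start and −1 at each end (ends before starts at a tie):
17:00 start Review Segment → 1
18:40 start Headlines Bulletin → 2
19:00 end Review Segment → 1
19:00 start Traffic Roundup → 2
19:40 end Headlines Bulletin → 1
19:40 start Breaking Spot → 2
20:00 end Traffic Roundup → 1
21:20 end Breaking Spot → 0
22:00 start News Update → 1
22:20 start Breaking Brief → 2
22:40 start News Block → 3
23:20 end News Update → 2
00:00 end Breaking Brief → 1
00:00 end News Block → 0
Peak is 3, at 22:40 (Breaking Brief, News Block, News Update).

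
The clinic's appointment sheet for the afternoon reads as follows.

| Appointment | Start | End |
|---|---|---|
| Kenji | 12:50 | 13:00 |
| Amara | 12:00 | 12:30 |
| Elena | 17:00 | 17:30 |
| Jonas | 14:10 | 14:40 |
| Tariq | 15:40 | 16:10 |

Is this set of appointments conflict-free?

Sorted by start: Amara, Kenji, Jonas, Tariq, Elena.
Kenji starts after Amara ends, so Amara has no further overlaps.
Jonas starts after Kenji ends, so Kenji has no further overlaps.
Tariq starts after Jonas ends, so Jonas has no further overlaps.
Elena starts after Tariq ends.
Every pair is clear; the schedule has no overlaps.

Yes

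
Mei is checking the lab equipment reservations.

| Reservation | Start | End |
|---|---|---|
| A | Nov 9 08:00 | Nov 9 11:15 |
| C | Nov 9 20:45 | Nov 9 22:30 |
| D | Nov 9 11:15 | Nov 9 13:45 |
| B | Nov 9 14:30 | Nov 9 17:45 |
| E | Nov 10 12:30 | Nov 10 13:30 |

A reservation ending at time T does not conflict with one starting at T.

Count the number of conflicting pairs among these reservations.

Two intervals overlap when each starts before the other ends.
Sorted by start: A, D, B, C, E.
D starts exactly when A ends (back-to-back, no overlap) — done with A.
B starts after D ends — done with D.
C starts after B ends — done with B.
E starts after C ends.
No pair overlaps.

0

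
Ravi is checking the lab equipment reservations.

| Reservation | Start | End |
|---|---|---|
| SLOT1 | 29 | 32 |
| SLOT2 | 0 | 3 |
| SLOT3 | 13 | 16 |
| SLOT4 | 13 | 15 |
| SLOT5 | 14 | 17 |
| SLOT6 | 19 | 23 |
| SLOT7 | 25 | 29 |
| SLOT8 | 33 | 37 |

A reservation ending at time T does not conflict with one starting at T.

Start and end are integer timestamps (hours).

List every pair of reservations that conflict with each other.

SLOT3 & SLOT4, SLOT3 & SLOT5, SLOT4 & SLOT5

Sorted by start: SLOT2, SLOT3, SLOT4, SLOT5, SLOT6, SLOT7, SLOT1, SLOT8.
SLOT3 starts after SLOT2 ends; SLOT2 is clear from here.
SLOT4 starts before SLOT3 ends → SLOT3 and SLOT4 overlap.
SLOT5 starts before SLOT3 ends → SLOT3 and SLOT5 overlap.
SLOT6 starts after SLOT3 ends; SLOT3 is clear from here.
SLOT5 starts before SLOT4 ends → SLOT4 and SLOT5 overlap.
SLOT6 starts after SLOT4 ends; SLOT4 is clear from here.
SLOT6 starts after SLOT5 ends; SLOT5 is clear from here.
SLOT7 starts after SLOT6 ends; SLOT6 is clear from here.
SLOT1 starts exactly when SLOT7 ends (back-to-back, no overlap); SLOT7 is clear from here.
SLOT8 starts after SLOT1 ends.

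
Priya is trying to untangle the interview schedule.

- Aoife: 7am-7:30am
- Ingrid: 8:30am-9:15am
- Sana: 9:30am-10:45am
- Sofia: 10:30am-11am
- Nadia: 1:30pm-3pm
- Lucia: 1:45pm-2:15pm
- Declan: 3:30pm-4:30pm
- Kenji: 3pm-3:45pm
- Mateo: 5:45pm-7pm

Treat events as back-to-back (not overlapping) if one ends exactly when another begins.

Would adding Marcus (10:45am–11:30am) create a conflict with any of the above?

Aoife: ends 7:30am at or before Marcus starts 10:45am → clear.
Ingrid: ends 9:15am at or before Marcus starts 10:45am → clear.
Sana: ends 10:45am at or before Marcus starts 10:45am → clear.
Sofia: starts 10:30am before Marcus ends 11:30am, and ends 11am after Marcus starts 10:45am → overlap.
Nadia: starts 1:30pm at or after Marcus ends 11:30am → clear.
Lucia: starts 1:45pm at or after Marcus ends 11:30am → clear.
Kenji: starts 3pm at or after Marcus ends 11:30am → clear.
Declan: starts 3:30pm at or after Marcus ends 11:30am → clear.
Mateo: starts 5:45pm at or after Marcus ends 11:30am → clear.
Marcus overlaps Sofia.

Yes — it overlaps Sofia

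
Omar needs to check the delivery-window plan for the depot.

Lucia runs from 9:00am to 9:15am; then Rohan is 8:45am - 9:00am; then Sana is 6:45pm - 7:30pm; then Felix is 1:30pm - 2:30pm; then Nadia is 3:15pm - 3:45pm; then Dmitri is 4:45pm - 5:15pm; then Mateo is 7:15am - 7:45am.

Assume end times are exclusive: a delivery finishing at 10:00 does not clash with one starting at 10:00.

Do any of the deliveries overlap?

No

Sorted by start: Mateo, Rohan, Lucia, Felix, Nadia, Dmitri, Sana.
Rohan starts after Mateo ends, so Mateo has no further overlaps.
Lucia starts exactly when Rohan ends (back-to-back, no overlap), so Rohan has no further overlaps.
Felix starts after Lucia ends, so Lucia has no further overlaps.
Nadia starts after Felix ends, so Felix has no further overlaps.
Dmitri starts after Nadia ends, so Nadia has no further overlaps.
Sana starts after Dmitri ends.
Every pair is clear; the schedule has no overlaps.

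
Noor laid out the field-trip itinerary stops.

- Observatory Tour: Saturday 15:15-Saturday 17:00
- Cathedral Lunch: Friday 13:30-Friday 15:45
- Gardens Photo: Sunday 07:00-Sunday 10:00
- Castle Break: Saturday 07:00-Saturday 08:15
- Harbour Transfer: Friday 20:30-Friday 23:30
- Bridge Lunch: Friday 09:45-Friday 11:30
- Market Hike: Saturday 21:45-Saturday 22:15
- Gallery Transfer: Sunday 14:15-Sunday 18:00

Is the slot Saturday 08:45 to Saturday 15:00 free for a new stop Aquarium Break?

Bridge Lunch: ends Friday 11:30 at or before Aquarium Break starts Saturday 08:45 → clear.
Cathedral Lunch: ends Friday 15:45 at or before Aquarium Break starts Saturday 08:45 → clear.
Harbour Transfer: ends Friday 23:30 at or before Aquarium Break starts Saturday 08:45 → clear.
Castle Break: ends Saturday 08:15 at or before Aquarium Break starts Saturday 08:45 → clear.
Observatory Tour: starts Saturday 15:15 at or after Aquarium Break ends Saturday 15:00 → clear.
Market Hike: starts Saturday 21:45 at or after Aquarium Break ends Saturday 15:00 → clear.
Gardens Photo: starts Sunday 07:00 at or after Aquarium Break ends Saturday 15:00 → clear.
Gallery Transfer: starts Sunday 14:15 at or after Aquarium Break ends Saturday 15:00 → clear.

Yes — the slot is free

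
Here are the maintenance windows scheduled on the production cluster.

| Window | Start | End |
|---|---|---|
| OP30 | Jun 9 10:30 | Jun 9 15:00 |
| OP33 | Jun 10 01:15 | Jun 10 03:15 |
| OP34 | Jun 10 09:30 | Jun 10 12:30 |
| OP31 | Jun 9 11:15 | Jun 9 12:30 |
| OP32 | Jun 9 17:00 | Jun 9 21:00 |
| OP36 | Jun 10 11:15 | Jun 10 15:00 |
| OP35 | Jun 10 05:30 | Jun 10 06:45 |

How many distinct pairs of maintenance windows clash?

Sorted by start: OP30, OP31, OP32, OP33, OP35, OP34, OP36.
OP31 starts before OP30 ends → OP30 and OP31 overlap.
OP32 starts after OP30 ends; OP30 is clear from here.
OP32 starts after OP31 ends; OP31 is clear from here.
OP33 starts after OP32 ends; OP32 is clear from here.
OP35 starts after OP33 ends; OP33 is clear from here.
OP34 starts after OP35 ends; OP35 is clear from here.
OP36 starts before OP34 ends → OP34 and OP36 overlap.
Overlapping pairs: OP30 & OP31, OP34 & OP36 — 2 in total.

2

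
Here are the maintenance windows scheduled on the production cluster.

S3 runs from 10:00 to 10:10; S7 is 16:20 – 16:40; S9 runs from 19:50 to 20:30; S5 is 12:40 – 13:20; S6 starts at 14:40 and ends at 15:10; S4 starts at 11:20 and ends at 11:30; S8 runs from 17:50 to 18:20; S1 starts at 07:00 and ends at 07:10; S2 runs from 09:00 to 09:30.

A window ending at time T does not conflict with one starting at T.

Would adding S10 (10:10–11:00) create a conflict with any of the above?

No — it doesn't clash with anything

S1: ends 07:10 at or before S10 starts 10:10 → clear.
S2: ends 09:30 at or before S10 starts 10:10 → clear.
S3: ends 10:10 at or before S10 starts 10:10 → clear.
S4: starts 11:20 at or after S10 ends 11:00 → clear.
S5: starts 12:40 at or after S10 ends 11:00 → clear.
S6: starts 14:40 at or after S10 ends 11:00 → clear.
S7: starts 16:20 at or after S10 ends 11:00 → clear.
S8: starts 17:50 at or after S10 ends 11:00 → clear.
S9: starts 19:50 at or after S10 ends 11:00 → clear.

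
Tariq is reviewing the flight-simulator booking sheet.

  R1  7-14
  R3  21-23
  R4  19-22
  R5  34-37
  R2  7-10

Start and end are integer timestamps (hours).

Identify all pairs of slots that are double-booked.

R1 & R2, R3 & R4

Sorted by start: R1, R2, R4, R3, R5.
R2 starts before R1 ends → R1 and R2 overlap.
R4 starts after R1 ends, so R1 has no further overlaps.
R4 starts after R2 ends, so R2 has no further overlaps.
R3 starts before R4 ends → R4 and R3 overlap.
R5 starts after R4 ends.
R5 starts after R3 ends.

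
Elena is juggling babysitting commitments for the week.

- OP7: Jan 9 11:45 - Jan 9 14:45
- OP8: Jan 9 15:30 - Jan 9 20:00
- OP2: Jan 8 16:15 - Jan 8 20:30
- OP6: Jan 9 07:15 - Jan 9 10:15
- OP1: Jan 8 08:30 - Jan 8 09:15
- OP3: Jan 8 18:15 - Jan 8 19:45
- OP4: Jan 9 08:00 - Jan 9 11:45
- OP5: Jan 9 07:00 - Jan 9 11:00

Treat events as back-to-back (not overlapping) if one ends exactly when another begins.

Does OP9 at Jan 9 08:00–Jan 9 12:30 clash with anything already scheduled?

Yes — it overlaps OP4, OP5, OP6, OP7

OP1: ends Jan 8 09:15 at or before OP9 starts Jan 9 08:00 → clear.
OP2: ends Jan 8 20:30 at or before OP9 starts Jan 9 08:00 → clear.
OP3: ends Jan 8 19:45 at or before OP9 starts Jan 9 08:00 → clear.
OP5: starts Jan 9 07:00 before OP9 ends Jan 9 12:30, and ends Jan 9 11:00 after OP9 starts Jan 9 08:00 → overlap.
OP6: starts Jan 9 07:15 before OP9 ends Jan 9 12:30, and ends Jan 9 10:15 after OP9 starts Jan 9 08:00 → overlap.
OP4: starts Jan 9 08:00 before OP9 ends Jan 9 12:30, and ends Jan 9 11:45 after OP9 starts Jan 9 08:00 → overlap.
OP7: starts Jan 9 11:45 before OP9 ends Jan 9 12:30, and ends Jan 9 14:45 after OP9 starts Jan 9 08:00 → overlap.
OP8: starts Jan 9 15:30 at or after OP9 ends Jan 9 12:30 → clear.
OP9 overlaps OP4, OP5, OP6, OP7.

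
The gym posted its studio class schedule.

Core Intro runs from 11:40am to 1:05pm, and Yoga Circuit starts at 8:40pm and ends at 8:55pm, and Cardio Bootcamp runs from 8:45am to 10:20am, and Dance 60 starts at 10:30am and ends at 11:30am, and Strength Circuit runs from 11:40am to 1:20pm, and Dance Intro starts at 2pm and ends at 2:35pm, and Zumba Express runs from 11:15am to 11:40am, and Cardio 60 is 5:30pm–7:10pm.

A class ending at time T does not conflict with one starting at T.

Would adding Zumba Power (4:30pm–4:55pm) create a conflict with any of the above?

No — it doesn't clash with anything

Cardio Bootcamp: ends 10:20am at or before Zumba Power starts 4:30pm → clear.
Dance 60: ends 11:30am at or before Zumba Power starts 4:30pm → clear.
Zumba Express: ends 11:40am at or before Zumba Power starts 4:30pm → clear.
Strength Circuit: ends 1:20pm at or before Zumba Power starts 4:30pm → clear.
Core Intro: ends 1:05pm at or before Zumba Power starts 4:30pm → clear.
Dance Intro: ends 2:35pm at or before Zumba Power starts 4:30pm → clear.
Cardio 60: starts 5:30pm at or after Zumba Power ends 4:55pm → clear.
Yoga Circuit: starts 8:40pm at or after Zumba Power ends 4:55pm → clear.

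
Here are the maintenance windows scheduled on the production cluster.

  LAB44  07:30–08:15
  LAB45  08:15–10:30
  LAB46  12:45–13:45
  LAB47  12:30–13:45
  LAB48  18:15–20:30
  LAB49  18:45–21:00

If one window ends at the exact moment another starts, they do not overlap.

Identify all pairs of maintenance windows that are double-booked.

Sorted by start: LAB44, LAB45, LAB47, LAB46, LAB48, LAB49.
LAB45 starts exactly when LAB44 ends (back-to-back, no overlap), so nothing later overlaps LAB44 either.
LAB47 starts after LAB45 ends, so nothing later overlaps LAB45 either.
LAB46 starts before LAB47 ends → LAB47 and LAB46 overlap.
LAB48 starts after LAB47 ends, so nothing later overlaps LAB47 either.
LAB48 starts after LAB46 ends, so nothing later overlaps LAB46 either.
LAB49 starts before LAB48 ends → LAB48 and LAB49 overlap.

LAB46 & LAB47, LAB48 & LAB49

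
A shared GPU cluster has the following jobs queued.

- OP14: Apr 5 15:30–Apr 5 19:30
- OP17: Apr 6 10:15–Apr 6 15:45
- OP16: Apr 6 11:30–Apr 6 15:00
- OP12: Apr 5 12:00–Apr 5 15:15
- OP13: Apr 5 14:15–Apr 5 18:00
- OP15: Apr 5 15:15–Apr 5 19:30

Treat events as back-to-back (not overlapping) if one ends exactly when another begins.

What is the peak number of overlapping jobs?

Sort all start/end points and keep a running count:
Apr 5 12:00 start OP12 → 1
Apr 5 14:15 start OP13 → 2
Apr 5 15:15 end OP12 → 1
Apr 5 15:15 start OP15 → 2
Apr 5 15:30 start OP14 → 3
Apr 5 18:00 end OP13 → 2
Apr 5 19:30 end OP14 → 1
Apr 5 19:30 end OP15 → 0
Apr 6 10:15 start OP17 → 1
Apr 6 11:30 start OP16 → 2
Apr 6 15:00 end OP16 → 1
Apr 6 15:45 end OP17 → 0
Peak is 3, at Apr 5 15:30 (OP13, OP14, OP15).

3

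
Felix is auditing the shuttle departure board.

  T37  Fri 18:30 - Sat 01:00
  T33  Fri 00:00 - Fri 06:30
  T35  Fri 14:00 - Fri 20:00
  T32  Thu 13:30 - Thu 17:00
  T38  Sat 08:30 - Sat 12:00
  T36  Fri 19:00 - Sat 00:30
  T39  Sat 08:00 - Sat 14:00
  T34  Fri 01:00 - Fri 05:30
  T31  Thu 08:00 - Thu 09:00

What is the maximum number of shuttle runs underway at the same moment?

3

Walk through starts and ends in time order (an end at T is processed before a start at T):
Thu 08:00 start T31 → 1
Thu 09:00 end T31 → 0
Thu 13:30 start T32 → 1
Thu 17:00 end T32 → 0
Fri 00:00 start T33 → 1
Fri 01:00 start T34 → 2
Fri 05:30 end T34 → 1
Fri 06:30 end T33 → 0
Fri 14:00 start T35 → 1
Fri 18:30 start T37 → 2
Fri 19:00 start T36 → 3
Fri 20:00 end T35 → 2
Sat 00:30 end T36 → 1
Sat 01:00 end T37 → 0
Sat 08:00 start T39 → 1
Sat 08:30 start T38 → 2
Sat 12:00 end T38 → 1
Sat 14:00 end T39 → 0
Peak is 3, at Fri 19:00 (T35, T36, T37).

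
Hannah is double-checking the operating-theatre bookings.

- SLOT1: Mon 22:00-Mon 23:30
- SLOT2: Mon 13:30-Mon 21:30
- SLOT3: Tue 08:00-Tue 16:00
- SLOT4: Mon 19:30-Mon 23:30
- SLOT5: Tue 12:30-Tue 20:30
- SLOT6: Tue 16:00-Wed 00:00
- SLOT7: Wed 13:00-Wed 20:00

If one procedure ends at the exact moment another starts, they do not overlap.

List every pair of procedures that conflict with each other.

Sorted by start: SLOT2, SLOT4, SLOT1, SLOT3, SLOT5, SLOT6, SLOT7.
SLOT4 starts before SLOT2 ends → SLOT2 and SLOT4 overlap.
SLOT1 starts after SLOT2 ends, so nothing later overlaps SLOT2 either.
SLOT1 starts before SLOT4 ends → SLOT4 and SLOT1 overlap.
SLOT3 starts after SLOT4 ends, so nothing later overlaps SLOT4 either.
SLOT3 starts after SLOT1 ends, so nothing later overlaps SLOT1 either.
SLOT5 starts before SLOT3 ends → SLOT3 and SLOT5 overlap.
SLOT6 starts exactly when SLOT3 ends (back-to-back, no overlap), so nothing later overlaps SLOT3 either.
SLOT6 starts before SLOT5 ends → SLOT5 and SLOT6 overlap.
SLOT7 starts after SLOT5 ends.
SLOT7 starts after SLOT6 ends.

SLOT1 & SLOT4, SLOT2 & SLOT4, SLOT3 & SLOT5, SLOT5 & SLOT6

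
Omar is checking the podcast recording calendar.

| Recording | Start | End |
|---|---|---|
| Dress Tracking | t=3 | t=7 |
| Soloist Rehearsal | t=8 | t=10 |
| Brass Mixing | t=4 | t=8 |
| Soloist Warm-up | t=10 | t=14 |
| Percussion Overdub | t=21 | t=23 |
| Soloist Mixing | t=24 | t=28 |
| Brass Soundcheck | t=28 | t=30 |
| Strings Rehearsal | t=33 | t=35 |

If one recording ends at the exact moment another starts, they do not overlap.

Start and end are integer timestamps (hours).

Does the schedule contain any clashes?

Check each pair: they overlap iff neither finishes before the other starts.
Sorted by start: Dress Tracking, Brass Mixing, Soloist Rehearsal, Soloist Warm-up, Percussion Overdub, Soloist Mixing, Brass Soundcheck, Strings Rehearsal.
Brass Mixing starts before Dress Tracking ends → Dress Tracking and Brass Mixing overlap.
That's a conflict, so the schedule is not conflict-free.

Yes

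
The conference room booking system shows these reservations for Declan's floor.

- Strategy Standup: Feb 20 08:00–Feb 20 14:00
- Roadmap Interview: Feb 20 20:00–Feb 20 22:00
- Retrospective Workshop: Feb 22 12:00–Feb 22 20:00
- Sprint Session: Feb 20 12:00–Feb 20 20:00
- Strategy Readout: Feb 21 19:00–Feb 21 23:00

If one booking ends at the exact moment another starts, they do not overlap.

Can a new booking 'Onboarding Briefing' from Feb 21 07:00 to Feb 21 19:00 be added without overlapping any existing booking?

Strategy Standup: ends Feb 20 14:00 at or before Onboarding Briefing starts Feb 21 07:00 → clear.
Sprint Session: ends Feb 20 20:00 at or before Onboarding Briefing starts Feb 21 07:00 → clear.
Roadmap Interview: ends Feb 20 22:00 at or before Onboarding Briefing starts Feb 21 07:00 → clear.
Strategy Readout: starts Feb 21 19:00 at or after Onboarding Briefing ends Feb 21 19:00 → clear.
Retrospective Workshop: starts Feb 22 12:00 at or after Onboarding Briefing ends Feb 21 19:00 → clear.

Yes — the slot is free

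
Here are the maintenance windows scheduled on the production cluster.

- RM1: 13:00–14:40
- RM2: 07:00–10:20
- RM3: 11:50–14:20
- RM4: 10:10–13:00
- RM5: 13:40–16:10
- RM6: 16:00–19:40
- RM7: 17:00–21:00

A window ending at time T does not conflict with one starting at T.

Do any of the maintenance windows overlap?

Yes

Sorted by start: RM2, RM4, RM3, RM1, RM5, RM6, RM7.
RM4 starts before RM2 ends → RM2 and RM4 overlap.
That's a conflict, so the schedule is not conflict-free.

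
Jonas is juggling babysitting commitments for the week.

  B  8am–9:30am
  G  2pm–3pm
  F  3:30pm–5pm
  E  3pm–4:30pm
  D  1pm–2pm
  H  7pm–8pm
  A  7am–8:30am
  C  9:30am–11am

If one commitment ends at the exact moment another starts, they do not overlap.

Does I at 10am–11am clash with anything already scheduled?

Yes — it overlaps C

A: ends 8:30am at or before I starts 10am → clear.
B: ends 9:30am at or before I starts 10am → clear.
C: starts 9:30am before I ends 11am, and ends 11am after I starts 10am → overlap.
D: starts 1pm at or after I ends 11am → clear.
G: starts 2pm at or after I ends 11am → clear.
E: starts 3pm at or after I ends 11am → clear.
F: starts 3:30pm at or after I ends 11am → clear.
H: starts 7pm at or after I ends 11am → clear.
I overlaps C.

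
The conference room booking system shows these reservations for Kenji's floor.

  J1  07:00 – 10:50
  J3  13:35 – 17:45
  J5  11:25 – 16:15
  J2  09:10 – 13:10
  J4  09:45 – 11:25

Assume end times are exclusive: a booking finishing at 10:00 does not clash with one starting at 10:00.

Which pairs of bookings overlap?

J1 & J2, J1 & J4, J2 & J4, J2 & J5, J3 & J5

Sorted by start: J1, J2, J4, J5, J3.
J2 starts before J1 ends → J1 and J2 overlap.
J4 starts before J1 ends → J1 and J4 overlap.
J5 starts after J1 ends, so J1 has no further overlaps.
J4 starts before J2 ends → J2 and J4 overlap.
J5 starts before J2 ends → J2 and J5 overlap.
J3 starts after J2 ends.
J5 starts exactly when J4 ends (back-to-back, no overlap), so J4 has no further overlaps.
J3 starts before J5 ends → J5 and J3 overlap.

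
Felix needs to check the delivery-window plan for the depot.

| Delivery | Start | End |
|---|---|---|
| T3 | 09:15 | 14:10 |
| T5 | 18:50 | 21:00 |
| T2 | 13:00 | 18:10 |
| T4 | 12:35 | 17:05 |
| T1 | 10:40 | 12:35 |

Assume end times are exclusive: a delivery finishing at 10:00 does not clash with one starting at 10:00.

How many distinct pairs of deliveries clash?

Check each pair: they overlap iff neither finishes before the other starts.
Sorted by start: T3, T1, T4, T2, T5.
T1 starts before T3 ends → T3 and T1 overlap.
T4 starts before T3 ends → T3 and T4 overlap.
T2 starts before T3 ends → T3 and T2 overlap.
T5 starts after T3 ends.
T4 starts exactly when T1 ends (back-to-back, no overlap), so nothing later overlaps T1 either.
T2 starts before T4 ends → T4 and T2 overlap.
T5 starts after T4 ends.
T5 starts after T2 ends.
Overlapping pairs: T1 & T3, T2 & T3, T2 & T4, T3 & T4 — 4 in total.

4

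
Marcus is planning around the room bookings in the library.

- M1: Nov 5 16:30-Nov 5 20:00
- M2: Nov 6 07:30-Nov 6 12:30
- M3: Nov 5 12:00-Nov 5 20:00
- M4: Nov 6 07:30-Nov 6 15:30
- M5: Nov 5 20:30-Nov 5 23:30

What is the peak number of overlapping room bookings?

2

Walk through starts and ends in time order (an end at T is processed before a start at T):
Nov 5 12:00 start M3 → 1
Nov 5 16:30 start M1 → 2
Nov 5 20:00 end M1 → 1
Nov 5 20:00 end M3 → 0
Nov 5 20:30 start M5 → 1
Nov 5 23:30 end M5 → 0
Nov 6 07:30 start M2 → 1
Nov 6 07:30 start M4 → 2
Nov 6 12:30 end M2 → 1
Nov 6 15:30 end M4 → 0
Peak is 2, at Nov 5 16:30 (M1, M3).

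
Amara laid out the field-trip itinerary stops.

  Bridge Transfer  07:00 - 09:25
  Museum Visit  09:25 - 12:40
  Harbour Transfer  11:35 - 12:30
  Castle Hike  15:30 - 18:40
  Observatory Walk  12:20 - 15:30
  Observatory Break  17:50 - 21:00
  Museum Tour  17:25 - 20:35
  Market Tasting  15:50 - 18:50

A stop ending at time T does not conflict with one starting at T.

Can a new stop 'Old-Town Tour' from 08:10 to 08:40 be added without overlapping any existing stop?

Bridge Transfer: starts 07:00 before Old-Town Tour ends 08:40, and ends 09:25 after Old-Town Tour starts 08:10 → overlap.
Museum Visit: starts 09:25 at or after Old-Town Tour ends 08:40 → clear.
Harbour Transfer: starts 11:35 at or after Old-Town Tour ends 08:40 → clear.
Observatory Walk: starts 12:20 at or after Old-Town Tour ends 08:40 → clear.
Castle Hike: starts 15:30 at or after Old-Town Tour ends 08:40 → clear.
Market Tasting: starts 15:50 at or after Old-Town Tour ends 08:40 → clear.
Museum Tour: starts 17:25 at or after Old-Town Tour ends 08:40 → clear.
Observatory Break: starts 17:50 at or after Old-Town Tour ends 08:40 → clear.
Old-Town Tour overlaps Bridge Transfer.

No — it overlaps Bridge Transfer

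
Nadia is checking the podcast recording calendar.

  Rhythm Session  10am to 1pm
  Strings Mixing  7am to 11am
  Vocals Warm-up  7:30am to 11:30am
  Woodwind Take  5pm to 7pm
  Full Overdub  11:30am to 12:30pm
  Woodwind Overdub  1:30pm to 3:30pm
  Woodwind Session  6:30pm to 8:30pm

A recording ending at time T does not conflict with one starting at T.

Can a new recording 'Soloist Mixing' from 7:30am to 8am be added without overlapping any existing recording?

Strings Mixing: starts 7am before Soloist Mixing ends 8am, and ends 11am after Soloist Mixing starts 7:30am → overlap.
Vocals Warm-up: starts 7:30am before Soloist Mixing ends 8am, and ends 11:30am after Soloist Mixing starts 7:30am → overlap.
Rhythm Session: starts 10am at or after Soloist Mixing ends 8am → clear.
Full Overdub: starts 11:30am at or after Soloist Mixing ends 8am → clear.
Woodwind Overdub: starts 1:30pm at or after Soloist Mixing ends 8am → clear.
Woodwind Take: starts 5pm at or after Soloist Mixing ends 8am → clear.
Woodwind Session: starts 6:30pm at or after Soloist Mixing ends 8am → clear.
Soloist Mixing overlaps Strings Mixing, Vocals Warm-up.

No — it overlaps Strings Mixing, Vocals Warm-up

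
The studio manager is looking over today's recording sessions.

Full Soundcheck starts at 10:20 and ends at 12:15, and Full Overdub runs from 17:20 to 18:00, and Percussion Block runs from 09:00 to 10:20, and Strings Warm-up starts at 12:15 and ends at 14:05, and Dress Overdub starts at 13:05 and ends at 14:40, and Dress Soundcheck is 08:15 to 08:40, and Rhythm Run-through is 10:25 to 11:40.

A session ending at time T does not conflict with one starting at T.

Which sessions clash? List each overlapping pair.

Two intervals overlap when each starts before the other ends.
Sorted by start: Dress Soundcheck, Percussion Block, Full Soundcheck, Rhythm Run-through, Strings Warm-up, Dress Overdub, Full Overdub.
Percussion Block starts after Dress Soundcheck ends — done with Dress Soundcheck.
Full Soundcheck starts exactly when Percussion Block ends (back-to-back, no overlap) — done with Percussion Block.
Rhythm Run-through starts before Full Soundcheck ends → Full Soundcheck and Rhythm Run-through overlap.
Strings Warm-up starts exactly when Full Soundcheck ends (back-to-back, no overlap) — done with Full Soundcheck.
Strings Warm-up starts after Rhythm Run-through ends — done with Rhythm Run-through.
Dress Overdub starts before Strings Warm-up ends → Strings Warm-up and Dress Overdub overlap.
Full Overdub starts after Strings Warm-up ends.
Full Overdub starts after Dress Overdub ends.

Dress Overdub & Strings Warm-up, Full Soundcheck & Rhythm Run-through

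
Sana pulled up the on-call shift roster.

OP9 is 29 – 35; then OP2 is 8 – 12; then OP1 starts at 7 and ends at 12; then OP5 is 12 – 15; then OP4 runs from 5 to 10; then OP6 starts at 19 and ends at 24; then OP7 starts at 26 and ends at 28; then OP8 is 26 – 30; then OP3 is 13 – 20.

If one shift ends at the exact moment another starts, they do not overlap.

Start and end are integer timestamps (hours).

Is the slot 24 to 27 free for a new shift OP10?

No — it overlaps OP7, OP8

OP4: ends 10 at or before OP10 starts 24 → clear.
OP1: ends 12 at or before OP10 starts 24 → clear.
OP2: ends 12 at or before OP10 starts 24 → clear.
OP5: ends 15 at or before OP10 starts 24 → clear.
OP3: ends 20 at or before OP10 starts 24 → clear.
OP6: ends 24 at or before OP10 starts 24 → clear.
OP7: starts 26 before OP10 ends 27, and ends 28 after OP10 starts 24 → overlap.
OP8: starts 26 before OP10 ends 27, and ends 30 after OP10 starts 24 → overlap.
OP9: starts 29 at or after OP10 ends 27 → clear.
OP10 overlaps OP7, OP8.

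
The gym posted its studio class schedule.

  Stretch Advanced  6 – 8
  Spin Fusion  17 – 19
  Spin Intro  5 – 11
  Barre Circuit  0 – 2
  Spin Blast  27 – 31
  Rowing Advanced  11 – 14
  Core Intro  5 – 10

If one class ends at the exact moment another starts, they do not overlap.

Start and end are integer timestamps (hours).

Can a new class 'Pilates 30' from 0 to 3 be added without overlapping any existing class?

Barre Circuit: starts 0 before Pilates 30 ends 3, and ends 2 after Pilates 30 starts 0 → overlap.
Core Intro: starts 5 at or after Pilates 30 ends 3 → clear.
Spin Intro: starts 5 at or after Pilates 30 ends 3 → clear.
Stretch Advanced: starts 6 at or after Pilates 30 ends 3 → clear.
Rowing Advanced: starts 11 at or after Pilates 30 ends 3 → clear.
Spin Fusion: starts 17 at or after Pilates 30 ends 3 → clear.
Spin Blast: starts 27 at or after Pilates 30 ends 3 → clear.
Pilates 30 overlaps Barre Circuit.

No — it overlaps Barre Circuit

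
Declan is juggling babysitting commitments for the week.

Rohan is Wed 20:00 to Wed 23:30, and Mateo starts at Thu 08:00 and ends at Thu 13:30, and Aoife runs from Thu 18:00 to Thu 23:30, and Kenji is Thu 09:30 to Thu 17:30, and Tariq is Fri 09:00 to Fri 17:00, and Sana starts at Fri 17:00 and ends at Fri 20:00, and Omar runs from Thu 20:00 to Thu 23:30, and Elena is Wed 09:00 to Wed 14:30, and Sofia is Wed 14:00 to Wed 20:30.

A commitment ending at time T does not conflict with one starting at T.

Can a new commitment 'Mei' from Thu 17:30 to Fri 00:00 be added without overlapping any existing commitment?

Elena: ends Wed 14:30 at or before Mei starts Thu 17:30 → clear.
Sofia: ends Wed 20:30 at or before Mei starts Thu 17:30 → clear.
Rohan: ends Wed 23:30 at or before Mei starts Thu 17:30 → clear.
Mateo: ends Thu 13:30 at or before Mei starts Thu 17:30 → clear.
Kenji: ends Thu 17:30 at or before Mei starts Thu 17:30 → clear.
Aoife: starts Thu 18:00 before Mei ends Fri 00:00, and ends Thu 23:30 after Mei starts Thu 17:30 → overlap.
Omar: starts Thu 20:00 before Mei ends Fri 00:00, and ends Thu 23:30 after Mei starts Thu 17:30 → overlap.
Tariq: starts Fri 09:00 at or after Mei ends Fri 00:00 → clear.
Sana: starts Fri 17:00 at or after Mei ends Fri 00:00 → clear.
Mei overlaps Omar, Aoife.

No — it overlaps Aoife, Omar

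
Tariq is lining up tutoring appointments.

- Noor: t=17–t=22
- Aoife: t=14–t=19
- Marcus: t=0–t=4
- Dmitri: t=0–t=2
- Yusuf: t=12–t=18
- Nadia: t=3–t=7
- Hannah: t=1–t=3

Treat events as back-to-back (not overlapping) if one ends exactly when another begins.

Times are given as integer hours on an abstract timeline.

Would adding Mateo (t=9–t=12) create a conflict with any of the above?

Dmitri: ends t=2 at or before Mateo starts t=9 → clear.
Marcus: ends t=4 at or before Mateo starts t=9 → clear.
Hannah: ends t=3 at or before Mateo starts t=9 → clear.
Nadia: ends t=7 at or before Mateo starts t=9 → clear.
Yusuf: starts t=12 at or after Mateo ends t=12 → clear.
Aoife: starts t=14 at or after Mateo ends t=12 → clear.
Noor: starts t=17 at or after Mateo ends t=12 → clear.

No — it doesn't clash with anything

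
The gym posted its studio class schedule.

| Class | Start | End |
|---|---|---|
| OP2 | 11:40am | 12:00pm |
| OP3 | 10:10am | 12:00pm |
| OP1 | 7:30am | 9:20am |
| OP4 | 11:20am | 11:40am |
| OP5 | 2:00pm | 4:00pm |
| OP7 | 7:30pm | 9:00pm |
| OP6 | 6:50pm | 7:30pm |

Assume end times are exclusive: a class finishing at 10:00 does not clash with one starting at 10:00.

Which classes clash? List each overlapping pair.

OP2 & OP3, OP3 & OP4

Two intervals overlap when each starts before the other ends.
Sorted by start: OP1, OP3, OP4, OP2, OP5, OP6, OP7.
OP3 starts after OP1 ends, so OP1 has no further overlaps.
OP4 starts before OP3 ends → OP3 and OP4 overlap.
OP2 starts before OP3 ends → OP3 and OP2 overlap.
OP5 starts after OP3 ends, so OP3 has no further overlaps.
OP2 starts exactly when OP4 ends (back-to-back, no overlap), so OP4 has no further overlaps.
OP5 starts after OP2 ends, so OP2 has no further overlaps.
OP6 starts after OP5 ends, so OP5 has no further overlaps.
OP7 starts exactly when OP6 ends (back-to-back, no overlap).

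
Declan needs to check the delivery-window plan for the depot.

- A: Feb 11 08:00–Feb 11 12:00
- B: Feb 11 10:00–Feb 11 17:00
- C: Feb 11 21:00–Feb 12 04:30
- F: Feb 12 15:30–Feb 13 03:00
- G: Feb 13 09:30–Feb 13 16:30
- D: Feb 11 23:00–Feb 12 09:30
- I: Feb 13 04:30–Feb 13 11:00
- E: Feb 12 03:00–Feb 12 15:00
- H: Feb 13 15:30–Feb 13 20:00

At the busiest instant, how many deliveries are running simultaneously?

Sweep the timeline, counting +1 at each start and −1 at each end (ends before starts at a tie):
Feb 11 08:00 start A → 1
Feb 11 10:00 start B → 2
Feb 11 12:00 end A → 1
Feb 11 17:00 end B → 0
Feb 11 21:00 start C → 1
Feb 11 23:00 start D → 2
Feb 12 03:00 start E → 3
Feb 12 04:30 end C → 2
Feb 12 09:30 end D → 1
Feb 12 15:00 end E → 0
Feb 12 15:30 start F → 1
Feb 13 03:00 end F → 0
Feb 13 04:30 start I → 1
Feb 13 09:30 start G → 2
Feb 13 11:00 end I → 1
Feb 13 15:30 start H → 2
Feb 13 16:30 end G → 1
Feb 13 20:00 end H → 0
Peak is 3, at Feb 12 03:00 (C, D, E).

3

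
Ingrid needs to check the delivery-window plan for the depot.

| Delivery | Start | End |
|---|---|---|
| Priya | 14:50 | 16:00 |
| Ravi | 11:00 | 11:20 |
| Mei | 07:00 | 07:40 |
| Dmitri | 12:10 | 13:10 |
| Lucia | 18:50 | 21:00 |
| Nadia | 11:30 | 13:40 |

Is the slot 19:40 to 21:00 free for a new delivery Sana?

Mei: ends 07:40 at or before Sana starts 19:40 → clear.
Ravi: ends 11:20 at or before Sana starts 19:40 → clear.
Nadia: ends 13:40 at or before Sana starts 19:40 → clear.
Dmitri: ends 13:10 at or before Sana starts 19:40 → clear.
Priya: ends 16:00 at or before Sana starts 19:40 → clear.
Lucia: starts 18:50 before Sana ends 21:00, and ends 21:00 after Sana starts 19:40 → overlap.
Sana overlaps Lucia.

No — it overlaps Lucia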